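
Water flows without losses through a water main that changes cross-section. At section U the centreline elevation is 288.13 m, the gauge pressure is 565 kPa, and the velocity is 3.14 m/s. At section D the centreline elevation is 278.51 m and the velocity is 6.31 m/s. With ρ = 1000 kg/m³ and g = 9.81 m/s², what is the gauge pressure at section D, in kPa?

Pressure head at U: ψ₁ = P₁/(ρg) = 565×1000 / (1000 × 9.81) = 57.59 m.
Velocity heads: v₁²/2g = 3.14²/19.62 = 0.503 m; v₂²/2g = 6.31²/19.62 = 2.029 m.
Total head H = z₁ + ψ₁ + v₁²/2g = 288.13 + 57.59 + 0.503 = 346.22 m.
ψ₂ = H − z₂ − v₂²/2g = 346.22 − 278.51 − 2.029 = 65.68 m.
P₂ = ρgψ₂ = 1000 × 9.81 × 65.68 ≈ 644 kPa.

P₂ ≈ 644 kPa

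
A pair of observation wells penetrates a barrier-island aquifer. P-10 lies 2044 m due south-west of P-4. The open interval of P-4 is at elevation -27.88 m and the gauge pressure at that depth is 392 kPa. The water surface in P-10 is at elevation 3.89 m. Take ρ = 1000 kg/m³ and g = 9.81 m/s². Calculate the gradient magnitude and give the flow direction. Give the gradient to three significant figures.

Pressure head at P-4: ψ = P/(ρg) = 392×1000 / (1000 × 9.81) = 39.96 m.
Total head at P-4: h = z + ψ = -27.88 + 39.96 = 12.08 m.
Total head at P-10: h = 3.89 m (water level in the piezometer is the total head).
Head difference: h(P-4) − h(P-10) = 12.08 − 3.89 = 8.19 m.
Hydraulic gradient: i = |Δh| / L = 8.19 / 2044 = 0.00401.
Flow is from higher to lower head: from P-4 toward P-10, i.e. toward the south-west.

i ≈ 0.00401; groundwater flows toward the south-west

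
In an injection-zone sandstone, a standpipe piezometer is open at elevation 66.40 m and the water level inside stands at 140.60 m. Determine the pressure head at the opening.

Total head h = 140.60 m (the water-surface elevation in the piezometer).
Pressure head ψ = h − z = 140.60 − 66.40 = 74.20 m.

ψ ≈ 74.20 m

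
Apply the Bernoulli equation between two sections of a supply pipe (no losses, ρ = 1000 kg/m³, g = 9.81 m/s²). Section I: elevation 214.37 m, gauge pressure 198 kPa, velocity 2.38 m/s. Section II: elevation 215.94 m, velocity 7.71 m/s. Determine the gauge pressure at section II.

P₂ ≈ 156 kPa

Pressure head at I: ψ₁ = P₁/(ρg) = 198×1000 / (1000 × 9.81) = 20.18 m.
Velocity heads: v₁²/2g = 2.38²/19.62 = 0.289 m; v₂²/2g = 7.71²/19.62 = 3.030 m.
Total head H = z₁ + ψ₁ + v₁²/2g = 214.37 + 20.18 + 0.289 = 234.84 m.
ψ₂ = H − z₂ − v₂²/2g = 234.84 − 215.94 − 3.030 = 15.87 m.
P₂ = ρgψ₂ = 1000 × 9.81 × 15.87 ≈ 156 kPa.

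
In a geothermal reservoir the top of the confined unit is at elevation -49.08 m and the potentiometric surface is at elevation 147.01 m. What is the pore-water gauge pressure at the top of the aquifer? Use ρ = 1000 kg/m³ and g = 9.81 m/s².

P ≈ 1920 kPa

Pressure head at the aquifer top: ψ = h − z = 147.01 − (-49.08) = 196.09 m.
P = ρgψ = 1000 × 9.81 × 196.09 = 1923643 Pa ≈ 1920 kPa.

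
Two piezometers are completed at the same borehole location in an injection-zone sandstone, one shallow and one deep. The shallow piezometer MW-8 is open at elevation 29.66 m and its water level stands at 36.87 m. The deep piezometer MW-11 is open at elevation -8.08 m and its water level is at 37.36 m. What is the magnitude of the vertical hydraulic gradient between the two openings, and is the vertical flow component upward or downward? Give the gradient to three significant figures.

Total head at MW-8: h = 36.87 m (water level in the standpipe).
Total head at MW-11: h = 37.36 m.
Δh = h(MW-8) − h(MW-11) = 36.87 − 37.36 = -0.49 m.
Vertical separation Δz = 29.66 − (-8.08) = 37.74 m.
|i_v| = |Δh| / Δz = 0.49 / 37.74 = 0.0130.
Head is higher in the deep piezometer, so vertical flow is upward (discharge condition).

|i_v| ≈ 0.0130; vertical flow is upward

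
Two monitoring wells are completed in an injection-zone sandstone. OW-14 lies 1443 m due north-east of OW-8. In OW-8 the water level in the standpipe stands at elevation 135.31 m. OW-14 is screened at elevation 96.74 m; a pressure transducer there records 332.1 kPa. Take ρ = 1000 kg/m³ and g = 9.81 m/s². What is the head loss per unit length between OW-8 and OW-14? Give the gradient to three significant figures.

Total head at OW-8: h = 135.31 m (water level in the piezometer is the total head).
Pressure head at OW-14: ψ = P/(ρg) = 332.1×1000 / (1000 × 9.81) = 33.85 m.
Total head at OW-14: h = z + ψ = 96.74 + 33.85 = 130.59 m.
Head difference: h(OW-8) − h(OW-14) = 135.31 − 130.59 = 4.72 m.
Hydraulic gradient: i = |Δh| / L = 4.72 / 1443 = 0.00327.

i ≈ 0.00327 m/m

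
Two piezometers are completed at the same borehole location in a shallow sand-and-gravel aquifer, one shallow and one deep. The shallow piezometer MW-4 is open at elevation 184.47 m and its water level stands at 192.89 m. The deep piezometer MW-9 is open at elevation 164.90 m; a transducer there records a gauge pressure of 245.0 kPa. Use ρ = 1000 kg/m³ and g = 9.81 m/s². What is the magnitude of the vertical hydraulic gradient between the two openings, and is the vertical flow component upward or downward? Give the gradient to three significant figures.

|i_v| ≈ 0.154; vertical flow is downward

Total head at MW-4: h = 192.89 m (water level in the standpipe).
Pressure head at MW-9: ψ = P/(ρg) = 245.0×1000 / (1000 × 9.81) = 24.97 m.
Total head at MW-9: h = z + ψ = 164.90 + 24.97 = 189.87 m.
Δh = h(MW-4) − h(MW-9) = 192.89 − 189.87 = 3.02 m.
Vertical separation Δz = 184.47 − 164.90 = 19.57 m.
|i_v| = |Δh| / Δz = 3.02 / 19.57 = 0.154.
Head is higher in the shallow piezometer, so vertical flow is downward (recharge condition).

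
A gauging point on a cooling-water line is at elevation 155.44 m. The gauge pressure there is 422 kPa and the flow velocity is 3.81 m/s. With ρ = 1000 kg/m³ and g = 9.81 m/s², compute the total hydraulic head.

Pressure head ψ = P/(ρg) = 422×1000 / (1000 × 9.81) = 43.02 m.
Velocity head = v²/(2g) = 3.81² / (2 × 9.81) = 0.740 m.
h = z + ψ + v²/(2g) = 155.44 + 43.02 + 0.740 = 199.20 m.

h ≈ 199.20 m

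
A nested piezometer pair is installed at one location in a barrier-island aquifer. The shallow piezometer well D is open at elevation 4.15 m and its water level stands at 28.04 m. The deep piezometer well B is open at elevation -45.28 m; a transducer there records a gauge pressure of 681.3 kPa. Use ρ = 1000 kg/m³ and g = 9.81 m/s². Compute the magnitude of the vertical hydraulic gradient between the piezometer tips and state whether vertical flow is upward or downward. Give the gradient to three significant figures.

Total head at well D: h = 28.04 m (water level in the standpipe).
Pressure head at well B: ψ = P/(ρg) = 681.3×1000 / (1000 × 9.81) = 69.45 m.
Total head at well B: h = z + ψ = -45.28 + 69.45 = 24.17 m.
Δh = h(well D) − h(well B) = 28.04 − 24.17 = 3.87 m.
Vertical separation Δz = 4.15 − (-45.28) = 49.43 m.
|i_v| = |Δh| / Δz = 3.87 / 49.43 = 0.0783.
Head is higher in the shallow piezometer, so vertical flow is downward (recharge condition).

|i_v| ≈ 0.0783; vertical flow is downward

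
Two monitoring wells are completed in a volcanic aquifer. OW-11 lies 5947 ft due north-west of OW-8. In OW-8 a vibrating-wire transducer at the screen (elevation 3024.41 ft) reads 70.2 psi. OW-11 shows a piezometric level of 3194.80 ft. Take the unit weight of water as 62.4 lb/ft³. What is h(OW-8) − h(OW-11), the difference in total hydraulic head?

Pressure head at OW-8: ψ = 144·P/γ = 144 × 70.2 / 62.4 = 162.00 ft.
Total head at OW-8: h = z + ψ = 3024.41 + 162.00 = 3186.41 ft.
Total head at OW-11: h = 3194.80 ft (water level in the piezometer is the total head).
Head difference: h(OW-8) − h(OW-11) = 3186.41 − 3194.80 = -8.39 ft.

Δh ≈ -8.39 ft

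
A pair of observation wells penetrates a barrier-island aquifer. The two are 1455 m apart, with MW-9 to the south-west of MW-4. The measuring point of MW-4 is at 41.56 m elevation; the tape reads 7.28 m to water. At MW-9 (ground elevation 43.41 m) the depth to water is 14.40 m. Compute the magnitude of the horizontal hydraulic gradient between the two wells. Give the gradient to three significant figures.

Total head at MW-4: h = 41.56 − 7.28 = 34.28 m.
Total head at MW-9: h = 43.41 − 14.40 = 29.01 m.
Head difference: h(MW-4) − h(MW-9) = 34.28 − 29.01 = 5.27 m.
Hydraulic gradient: i = |Δh| / L = 5.27 / 1455 = 0.00362.

i ≈ 0.00362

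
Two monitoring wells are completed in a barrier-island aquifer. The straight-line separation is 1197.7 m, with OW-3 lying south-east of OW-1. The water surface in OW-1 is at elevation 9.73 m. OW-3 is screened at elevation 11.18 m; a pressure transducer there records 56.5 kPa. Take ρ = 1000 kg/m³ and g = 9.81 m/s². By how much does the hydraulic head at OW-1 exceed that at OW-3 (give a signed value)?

Δh ≈ -7.21 m

Total head at OW-1: h = 9.73 m (water level in the piezometer is the total head).
Pressure head at OW-3: ψ = P/(ρg) = 56.5×1000 / (1000 × 9.81) = 5.76 m.
Total head at OW-3: h = z + ψ = 11.18 + 5.76 = 16.94 m.
Head difference: h(OW-1) − h(OW-3) = 9.73 − 16.94 = -7.21 m.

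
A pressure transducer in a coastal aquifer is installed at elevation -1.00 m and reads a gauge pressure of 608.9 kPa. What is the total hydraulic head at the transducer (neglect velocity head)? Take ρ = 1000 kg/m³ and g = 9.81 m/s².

ψ = P/(ρg) = 608.9×1000 / (1000 × 9.81) = 62.07 m.
h = z + ψ = -1.00 + 62.07 = 61.07 m.

h ≈ 61.07 m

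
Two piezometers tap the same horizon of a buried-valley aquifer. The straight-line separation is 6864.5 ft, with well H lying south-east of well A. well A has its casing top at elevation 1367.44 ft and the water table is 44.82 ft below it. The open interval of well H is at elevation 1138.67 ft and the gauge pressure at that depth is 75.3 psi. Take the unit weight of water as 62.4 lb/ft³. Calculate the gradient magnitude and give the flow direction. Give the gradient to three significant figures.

i ≈ 0.00148; groundwater flows toward the south-east

Total head at well A: h = 1367.44 − 44.82 = 1322.62 ft.
Pressure head at well H: ψ = 144·P/γ = 144 × 75.3 / 62.4 = 173.77 ft.
Total head at well H: h = z + ψ = 1138.67 + 173.77 = 1312.44 ft.
Head difference: h(well A) − h(well H) = 1322.62 − 1312.44 = 10.18 ft.
Hydraulic gradient: i = |Δh| / L = 10.18 / 6864.5 = 0.00148.
Flow is from higher to lower head: from well A toward well H, i.e. toward the south-east.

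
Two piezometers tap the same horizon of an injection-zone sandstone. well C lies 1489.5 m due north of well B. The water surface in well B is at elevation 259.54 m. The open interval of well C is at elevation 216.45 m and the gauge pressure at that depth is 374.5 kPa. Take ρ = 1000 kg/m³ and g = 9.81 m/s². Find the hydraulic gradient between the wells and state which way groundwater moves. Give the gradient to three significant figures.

Total head at well B: h = 259.54 m (water level in the piezometer is the total head).
Pressure head at well C: ψ = P/(ρg) = 374.5×1000 / (1000 × 9.81) = 38.18 m.
Total head at well C: h = z + ψ = 216.45 + 38.18 = 254.63 m.
Head difference: h(well B) − h(well C) = 259.54 − 254.63 = 4.91 m.
Hydraulic gradient: i = |Δh| / L = 4.91 / 1489.5 = 0.00330.
Flow is from higher to lower head: from well B toward well C, i.e. toward the north.

i ≈ 0.00330; groundwater flows toward the north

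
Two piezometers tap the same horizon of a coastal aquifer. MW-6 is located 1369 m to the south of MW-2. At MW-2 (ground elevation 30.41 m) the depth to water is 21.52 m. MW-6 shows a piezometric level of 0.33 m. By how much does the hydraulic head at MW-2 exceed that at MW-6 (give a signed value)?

Δh ≈ 8.56 m

Total head at MW-2: h = 30.41 − 21.52 = 8.89 m.
Total head at MW-6: h = 0.33 m (water level in the piezometer is the total head).
Head difference: h(MW-2) − h(MW-6) = 8.89 − 0.33 = 8.56 m.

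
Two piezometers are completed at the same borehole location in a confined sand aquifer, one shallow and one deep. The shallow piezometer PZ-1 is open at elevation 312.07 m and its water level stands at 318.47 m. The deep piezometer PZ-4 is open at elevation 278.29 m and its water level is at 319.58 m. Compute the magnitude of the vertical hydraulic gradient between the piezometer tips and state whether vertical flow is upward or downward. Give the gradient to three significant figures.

|i_v| ≈ 0.0329; vertical flow is upward

Total head at PZ-1: h = 318.47 m (water level in the standpipe).
Total head at PZ-4: h = 319.58 m.
Δh = h(PZ-1) − h(PZ-4) = 318.47 − 319.58 = -1.11 m.
Vertical separation Δz = 312.07 − 278.29 = 33.78 m.
|i_v| = |Δh| / Δz = 1.11 / 33.78 = 0.0329.
Head is higher in the deep piezometer, so vertical flow is upward (discharge condition).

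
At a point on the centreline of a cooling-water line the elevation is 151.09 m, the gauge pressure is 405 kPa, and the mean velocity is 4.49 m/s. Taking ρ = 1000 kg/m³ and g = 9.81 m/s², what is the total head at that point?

Pressure head ψ = P/(ρg) = 405×1000 / (1000 × 9.81) = 41.28 m.
Velocity head = v²/(2g) = 4.49² / (2 × 9.81) = 1.028 m.
h = z + ψ + v²/(2g) = 151.09 + 41.28 + 1.028 = 193.40 m.

h ≈ 193.40 m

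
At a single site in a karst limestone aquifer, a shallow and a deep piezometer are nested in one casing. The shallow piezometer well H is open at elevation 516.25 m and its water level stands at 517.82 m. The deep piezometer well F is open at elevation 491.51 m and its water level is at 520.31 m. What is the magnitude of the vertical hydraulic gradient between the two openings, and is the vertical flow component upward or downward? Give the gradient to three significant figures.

|i_v| ≈ 0.101; vertical flow is upward

Total head at well H: h = 517.82 m (water level in the standpipe).
Total head at well F: h = 520.31 m.
Δh = h(well H) − h(well F) = 517.82 − 520.31 = -2.49 m.
Vertical separation Δz = 516.25 − 491.51 = 24.74 m.
|i_v| = |Δh| / Δz = 2.49 / 24.74 = 0.101.
Head is higher in the deep piezometer, so vertical flow is upward (discharge condition).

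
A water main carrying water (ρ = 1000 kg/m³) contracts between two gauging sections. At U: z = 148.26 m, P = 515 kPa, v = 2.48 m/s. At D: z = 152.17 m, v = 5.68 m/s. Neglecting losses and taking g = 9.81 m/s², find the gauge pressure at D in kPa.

P₂ ≈ 464 kPa

Pressure head at U: ψ₁ = P₁/(ρg) = 515×1000 / (1000 × 9.81) = 52.50 m.
Velocity heads: v₁²/2g = 2.48²/19.62 = 0.313 m; v₂²/2g = 5.68²/19.62 = 1.644 m.
Total head H = z₁ + ψ₁ + v₁²/2g = 148.26 + 52.50 + 0.313 = 201.07 m.
ψ₂ = H − z₂ − v₂²/2g = 201.07 − 152.17 − 1.644 = 47.26 m.
P₂ = ρgψ₂ = 1000 × 9.81 × 47.26 ≈ 464 kPa.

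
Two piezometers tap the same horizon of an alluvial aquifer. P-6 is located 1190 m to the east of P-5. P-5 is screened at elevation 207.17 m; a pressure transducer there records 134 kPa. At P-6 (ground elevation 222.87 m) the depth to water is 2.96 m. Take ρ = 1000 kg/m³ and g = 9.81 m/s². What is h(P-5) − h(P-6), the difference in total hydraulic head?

Pressure head at P-5: ψ = P/(ρg) = 134×1000 / (1000 × 9.81) = 13.66 m.
Total head at P-5: h = z + ψ = 207.17 + 13.66 = 220.83 m.
Total head at P-6: h = 222.87 − 2.96 = 219.91 m.
Head difference: h(P-5) − h(P-6) = 220.83 − 219.91 = 0.92 m.

Δh ≈ 0.92 m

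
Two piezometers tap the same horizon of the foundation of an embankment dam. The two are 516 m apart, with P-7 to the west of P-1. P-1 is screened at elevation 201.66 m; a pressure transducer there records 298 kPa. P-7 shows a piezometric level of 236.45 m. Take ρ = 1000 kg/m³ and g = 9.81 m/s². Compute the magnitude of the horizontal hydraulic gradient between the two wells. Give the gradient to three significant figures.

Pressure head at P-1: ψ = P/(ρg) = 298×1000 / (1000 × 9.81) = 30.38 m.
Total head at P-1: h = z + ψ = 201.66 + 30.38 = 232.04 m.
Total head at P-7: h = 236.45 m (water level in the piezometer is the total head).
Head difference: h(P-1) − h(P-7) = 232.04 − 236.45 = -4.41 m.
Hydraulic gradient: i = |Δh| / L = 4.41 / 516 = 0.00855.

i ≈ 0.00855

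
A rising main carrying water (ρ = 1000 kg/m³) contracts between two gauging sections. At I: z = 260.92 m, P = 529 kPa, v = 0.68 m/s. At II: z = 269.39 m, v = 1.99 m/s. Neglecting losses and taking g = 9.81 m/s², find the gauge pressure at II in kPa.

Pressure head at I: ψ₁ = P₁/(ρg) = 529×1000 / (1000 × 9.81) = 53.92 m.
Velocity heads: v₁²/2g = 0.68²/19.62 = 0.024 m; v₂²/2g = 1.99²/19.62 = 0.202 m.
Total head H = z₁ + ψ₁ + v₁²/2g = 260.92 + 53.92 + 0.024 = 314.86 m.
ψ₂ = H − z₂ − v₂²/2g = 314.86 − 269.39 − 0.202 = 45.27 m.
P₂ = ρgψ₂ = 1000 × 9.81 × 45.27 ≈ 444 kPa.

P₂ ≈ 444 kPa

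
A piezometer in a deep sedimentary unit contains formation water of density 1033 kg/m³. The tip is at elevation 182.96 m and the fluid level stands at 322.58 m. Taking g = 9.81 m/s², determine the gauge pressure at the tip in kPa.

Pressure head ψ = h − z = 322.58 − 182.96 = 139.62 m.
P = ρgψ = 1033 × 9.81 × 139.62 = 1414871 Pa ≈ 1410 kPa.

P ≈ 1410 kPa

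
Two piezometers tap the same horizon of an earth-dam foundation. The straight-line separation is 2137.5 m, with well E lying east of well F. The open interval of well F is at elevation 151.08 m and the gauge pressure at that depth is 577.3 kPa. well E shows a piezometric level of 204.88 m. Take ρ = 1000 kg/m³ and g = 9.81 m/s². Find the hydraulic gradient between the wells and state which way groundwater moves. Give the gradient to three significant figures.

Pressure head at well F: ψ = P/(ρg) = 577.3×1000 / (1000 × 9.81) = 58.85 m.
Total head at well F: h = z + ψ = 151.08 + 58.85 = 209.93 m.
Total head at well E: h = 204.88 m (water level in the piezometer is the total head).
Head difference: h(well F) − h(well E) = 209.93 − 204.88 = 5.05 m.
Hydraulic gradient: i = |Δh| / L = 5.05 / 2137.5 = 0.00236.
Flow is from higher to lower head: from well F toward well E, i.e. toward the east.

i ≈ 0.00236; groundwater flows toward the east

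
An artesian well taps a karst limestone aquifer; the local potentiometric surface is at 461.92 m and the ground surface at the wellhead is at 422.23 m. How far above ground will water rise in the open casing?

Water rises to the potentiometric surface, so the rise above ground = 461.92 − 422.23 = 39.69 m.

≈ 39.69 m above ground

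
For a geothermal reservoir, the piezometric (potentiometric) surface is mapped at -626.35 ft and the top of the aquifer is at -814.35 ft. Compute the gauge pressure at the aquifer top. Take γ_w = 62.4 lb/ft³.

Pressure head at the aquifer top: ψ = h − z = -626.35 − (-814.35) = 188.00 ft.
P = γψ/144 = 62.4 × 188.00 / 144 = 81.5 psi.

P ≈ 81.5 psi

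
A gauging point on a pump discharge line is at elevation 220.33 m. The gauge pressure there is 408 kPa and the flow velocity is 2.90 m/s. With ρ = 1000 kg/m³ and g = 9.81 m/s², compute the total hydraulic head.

Pressure head ψ = P/(ρg) = 408×1000 / (1000 × 9.81) = 41.59 m.
Velocity head = v²/(2g) = 2.90² / (2 × 9.81) = 0.429 m.
h = z + ψ + v²/(2g) = 220.33 + 41.59 + 0.429 = 262.35 m.

h ≈ 262.35 m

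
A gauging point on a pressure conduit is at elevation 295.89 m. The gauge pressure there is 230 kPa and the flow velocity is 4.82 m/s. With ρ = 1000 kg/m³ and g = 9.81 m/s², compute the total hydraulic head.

h ≈ 320.52 m

Pressure head ψ = P/(ρg) = 230×1000 / (1000 × 9.81) = 23.45 m.
Velocity head = v²/(2g) = 4.82² / (2 × 9.81) = 1.184 m.
h = z + ψ + v²/(2g) = 295.89 + 23.45 + 1.184 = 320.52 m.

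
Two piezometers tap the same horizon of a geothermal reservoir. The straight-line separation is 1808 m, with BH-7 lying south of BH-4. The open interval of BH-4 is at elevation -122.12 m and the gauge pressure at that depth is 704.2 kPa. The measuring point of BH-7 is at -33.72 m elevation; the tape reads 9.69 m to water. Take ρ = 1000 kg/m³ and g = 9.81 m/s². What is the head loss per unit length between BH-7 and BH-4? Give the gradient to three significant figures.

Pressure head at BH-4: ψ = P/(ρg) = 704.2×1000 / (1000 × 9.81) = 71.78 m.
Total head at BH-4: h = z + ψ = -122.12 + 71.78 = -50.34 m.
Total head at BH-7: h = -33.72 − 9.69 = -43.41 m.
Head difference: h(BH-4) − h(BH-7) = -50.34 − (-43.41) = -6.93 m.
Hydraulic gradient: i = |Δh| / L = 6.93 / 1808 = 0.00383.

i ≈ 0.00383 m/m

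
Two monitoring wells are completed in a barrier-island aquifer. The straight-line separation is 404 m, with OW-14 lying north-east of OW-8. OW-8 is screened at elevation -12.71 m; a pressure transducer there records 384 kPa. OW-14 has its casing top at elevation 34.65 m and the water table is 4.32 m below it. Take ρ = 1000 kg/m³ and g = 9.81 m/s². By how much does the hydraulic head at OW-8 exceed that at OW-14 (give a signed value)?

Pressure head at OW-8: ψ = P/(ρg) = 384×1000 / (1000 × 9.81) = 39.14 m.
Total head at OW-8: h = z + ψ = -12.71 + 39.14 = 26.43 m.
Total head at OW-14: h = 34.65 − 4.32 = 30.33 m.
Head difference: h(OW-8) − h(OW-14) = 26.43 − 30.33 = -3.90 m.

Δh ≈ -3.90 m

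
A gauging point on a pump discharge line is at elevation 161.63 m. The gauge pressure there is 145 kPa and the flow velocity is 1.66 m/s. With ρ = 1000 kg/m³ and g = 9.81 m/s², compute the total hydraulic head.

h ≈ 176.55 m

Pressure head ψ = P/(ρg) = 145×1000 / (1000 × 9.81) = 14.78 m.
Velocity head = v²/(2g) = 1.66² / (2 × 9.81) = 0.140 m.
h = z + ψ + v²/(2g) = 161.63 + 14.78 + 0.140 = 176.55 m.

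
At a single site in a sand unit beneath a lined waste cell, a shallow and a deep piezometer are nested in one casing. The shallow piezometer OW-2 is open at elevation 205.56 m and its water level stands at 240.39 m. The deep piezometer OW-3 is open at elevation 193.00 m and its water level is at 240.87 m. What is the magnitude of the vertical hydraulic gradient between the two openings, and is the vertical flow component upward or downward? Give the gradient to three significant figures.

|i_v| ≈ 0.0382; vertical flow is upward

Total head at OW-2: h = 240.39 m (water level in the standpipe).
Total head at OW-3: h = 240.87 m.
Δh = h(OW-2) − h(OW-3) = 240.39 − 240.87 = -0.48 m.
Vertical separation Δz = 205.56 − 193.00 = 12.56 m.
|i_v| = |Δh| / Δz = 0.48 / 12.56 = 0.0382.
Head is higher in the deep piezometer, so vertical flow is upward (discharge condition).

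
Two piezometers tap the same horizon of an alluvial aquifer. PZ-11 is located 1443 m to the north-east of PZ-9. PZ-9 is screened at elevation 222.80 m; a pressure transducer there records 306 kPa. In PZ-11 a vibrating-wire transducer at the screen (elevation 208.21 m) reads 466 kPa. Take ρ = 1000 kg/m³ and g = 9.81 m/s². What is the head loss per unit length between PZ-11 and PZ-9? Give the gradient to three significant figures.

i ≈ 0.00119 m/m

Pressure head at PZ-9: ψ = P/(ρg) = 306×1000 / (1000 × 9.81) = 31.19 m.
Total head at PZ-9: h = z + ψ = 222.80 + 31.19 = 253.99 m.
Pressure head at PZ-11: ψ = P/(ρg) = 466×1000 / (1000 × 9.81) = 47.50 m.
Total head at PZ-11: h = z + ψ = 208.21 + 47.50 = 255.71 m.
Head difference: h(PZ-9) − h(PZ-11) = 253.99 − 255.71 = -1.72 m.
Hydraulic gradient: i = |Δh| / L = 1.72 / 1443 = 0.00119.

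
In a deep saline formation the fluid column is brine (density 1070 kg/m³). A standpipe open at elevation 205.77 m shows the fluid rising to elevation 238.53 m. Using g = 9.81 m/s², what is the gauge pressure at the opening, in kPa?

P ≈ 344 kPa

Pressure head ψ = h − z = 238.53 − 205.77 = 32.76 m.
P = ρgψ = 1070 × 9.81 × 32.76 = 343872 Pa ≈ 344 kPa.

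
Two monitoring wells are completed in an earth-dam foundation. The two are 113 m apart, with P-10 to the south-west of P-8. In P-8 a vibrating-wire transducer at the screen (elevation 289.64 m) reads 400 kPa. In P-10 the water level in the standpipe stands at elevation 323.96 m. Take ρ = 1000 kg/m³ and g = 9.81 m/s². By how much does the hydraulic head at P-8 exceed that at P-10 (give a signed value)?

Pressure head at P-8: ψ = P/(ρg) = 400×1000 / (1000 × 9.81) = 40.77 m.
Total head at P-8: h = z + ψ = 289.64 + 40.77 = 330.41 m.
Total head at P-10: h = 323.96 m (water level in the piezometer is the total head).
Head difference: h(P-8) − h(P-10) = 330.41 − 323.96 = 6.45 m.

Δh ≈ 6.45 m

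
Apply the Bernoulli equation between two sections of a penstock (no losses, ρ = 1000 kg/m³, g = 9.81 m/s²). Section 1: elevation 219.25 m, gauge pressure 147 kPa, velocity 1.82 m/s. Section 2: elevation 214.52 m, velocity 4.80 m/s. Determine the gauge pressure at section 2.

Pressure head at 1: ψ₁ = P₁/(ρg) = 147×1000 / (1000 × 9.81) = 14.98 m.
Velocity heads: v₁²/2g = 1.82²/19.62 = 0.169 m; v₂²/2g = 4.80²/19.62 = 1.174 m.
Total head H = z₁ + ψ₁ + v₁²/2g = 219.25 + 14.98 + 0.169 = 234.40 m.
ψ₂ = H − z₂ − v₂²/2g = 234.40 − 214.52 − 1.174 = 18.71 m.
P₂ = ρgψ₂ = 1000 × 9.81 × 18.71 ≈ 184 kPa.

P₂ ≈ 184 kPa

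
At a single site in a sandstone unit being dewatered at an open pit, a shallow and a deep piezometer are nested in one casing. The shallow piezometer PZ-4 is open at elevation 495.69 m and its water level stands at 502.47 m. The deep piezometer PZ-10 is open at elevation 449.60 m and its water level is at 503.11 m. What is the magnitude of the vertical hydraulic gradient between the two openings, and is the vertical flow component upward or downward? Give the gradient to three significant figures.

Total head at PZ-4: h = 502.47 m (water level in the standpipe).
Total head at PZ-10: h = 503.11 m.
Δh = h(PZ-4) − h(PZ-10) = 502.47 − 503.11 = -0.64 m.
Vertical separation Δz = 495.69 − 449.60 = 46.09 m.
|i_v| = |Δh| / Δz = 0.64 / 46.09 = 0.0139.
Head is higher in the deep piezometer, so vertical flow is upward (discharge condition).

|i_v| ≈ 0.0139; vertical flow is upward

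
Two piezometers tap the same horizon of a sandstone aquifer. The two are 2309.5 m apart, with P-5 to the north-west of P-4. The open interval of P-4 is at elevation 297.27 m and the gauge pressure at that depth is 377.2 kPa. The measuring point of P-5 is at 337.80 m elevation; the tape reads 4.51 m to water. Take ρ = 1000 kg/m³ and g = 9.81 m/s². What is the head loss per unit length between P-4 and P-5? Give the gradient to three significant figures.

i ≈ 0.00105 m/m

Pressure head at P-4: ψ = P/(ρg) = 377.2×1000 / (1000 × 9.81) = 38.45 m.
Total head at P-4: h = z + ψ = 297.27 + 38.45 = 335.72 m.
Total head at P-5: h = 337.80 − 4.51 = 333.29 m.
Head difference: h(P-4) − h(P-5) = 335.72 − 333.29 = 2.43 m.
Hydraulic gradient: i = |Δh| / L = 2.43 / 2309.5 = 0.00105.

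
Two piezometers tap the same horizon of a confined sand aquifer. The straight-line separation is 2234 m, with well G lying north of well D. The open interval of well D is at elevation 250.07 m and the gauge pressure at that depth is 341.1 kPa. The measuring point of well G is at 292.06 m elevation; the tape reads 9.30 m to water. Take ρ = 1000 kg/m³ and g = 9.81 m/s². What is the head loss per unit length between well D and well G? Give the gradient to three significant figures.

i ≈ 0.000931 m/m

Pressure head at well D: ψ = P/(ρg) = 341.1×1000 / (1000 × 9.81) = 34.77 m.
Total head at well D: h = z + ψ = 250.07 + 34.77 = 284.84 m.
Total head at well G: h = 292.06 − 9.30 = 282.76 m.
Head difference: h(well D) − h(well G) = 284.84 − 282.76 = 2.08 m.
Hydraulic gradient: i = |Δh| / L = 2.08 / 2234 = 0.000931.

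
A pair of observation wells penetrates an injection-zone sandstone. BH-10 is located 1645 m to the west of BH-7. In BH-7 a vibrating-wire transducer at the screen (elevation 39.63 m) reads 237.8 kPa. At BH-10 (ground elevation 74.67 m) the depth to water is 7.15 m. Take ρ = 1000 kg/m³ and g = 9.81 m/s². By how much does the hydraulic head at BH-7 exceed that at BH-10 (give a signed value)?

Δh ≈ -3.65 m

Pressure head at BH-7: ψ = P/(ρg) = 237.8×1000 / (1000 × 9.81) = 24.24 m.
Total head at BH-7: h = z + ψ = 39.63 + 24.24 = 63.87 m.
Total head at BH-10: h = 74.67 − 7.15 = 67.52 m.
Head difference: h(BH-7) − h(BH-10) = 63.87 − 67.52 = -3.65 m.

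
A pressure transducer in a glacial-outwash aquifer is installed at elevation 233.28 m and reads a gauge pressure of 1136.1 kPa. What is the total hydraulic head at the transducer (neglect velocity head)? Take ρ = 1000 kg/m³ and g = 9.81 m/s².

h ≈ 349.09 m

ψ = P/(ρg) = 1136.1×1000 / (1000 × 9.81) = 115.81 m.
h = z + ψ = 233.28 + 115.81 = 349.09 m.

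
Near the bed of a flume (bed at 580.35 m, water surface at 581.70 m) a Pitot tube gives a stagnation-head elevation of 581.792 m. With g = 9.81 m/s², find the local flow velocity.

v ≈ 1.34 m/s

Near the bed, under hydrostatic conditions, the piezometric head (z + ψ) equals the free-surface elevation, 581.70 m.
Velocity head = total − piezometric = 581.792 − 581.70 = 0.092 m.
v = √(2g·h_v) = √(2 × 9.81 × 0.092) = 1.34 m/s.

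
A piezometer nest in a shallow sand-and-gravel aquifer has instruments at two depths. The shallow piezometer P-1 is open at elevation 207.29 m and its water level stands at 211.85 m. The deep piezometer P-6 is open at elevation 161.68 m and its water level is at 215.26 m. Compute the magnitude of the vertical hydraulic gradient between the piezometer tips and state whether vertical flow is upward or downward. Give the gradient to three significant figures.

Total head at P-1: h = 211.85 m (water level in the standpipe).
Total head at P-6: h = 215.26 m.
Δh = h(P-1) − h(P-6) = 211.85 − 215.26 = -3.41 m.
Vertical separation Δz = 207.29 − 161.68 = 45.61 m.
|i_v| = |Δh| / Δz = 3.41 / 45.61 = 0.0748.
Head is higher in the deep piezometer, so vertical flow is upward (discharge condition).

|i_v| ≈ 0.0748; vertical flow is upward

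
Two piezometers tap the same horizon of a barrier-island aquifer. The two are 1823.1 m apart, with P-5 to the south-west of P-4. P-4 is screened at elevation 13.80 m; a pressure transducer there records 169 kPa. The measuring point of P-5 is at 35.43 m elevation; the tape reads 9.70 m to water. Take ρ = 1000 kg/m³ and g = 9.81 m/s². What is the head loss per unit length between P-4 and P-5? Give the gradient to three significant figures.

i ≈ 0.00291 m/m

Pressure head at P-4: ψ = P/(ρg) = 169×1000 / (1000 × 9.81) = 17.23 m.
Total head at P-4: h = z + ψ = 13.80 + 17.23 = 31.03 m.
Total head at P-5: h = 35.43 − 9.70 = 25.73 m.
Head difference: h(P-4) − h(P-5) = 31.03 − 25.73 = 5.30 m.
Hydraulic gradient: i = |Δh| / L = 5.30 / 1823.1 = 0.00291.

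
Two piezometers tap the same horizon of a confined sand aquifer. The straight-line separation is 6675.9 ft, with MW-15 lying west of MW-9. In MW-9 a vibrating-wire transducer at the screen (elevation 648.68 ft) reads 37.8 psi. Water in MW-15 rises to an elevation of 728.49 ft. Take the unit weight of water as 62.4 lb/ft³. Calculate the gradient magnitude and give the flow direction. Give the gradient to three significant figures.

i ≈ 0.00111; groundwater flows toward the west

Pressure head at MW-9: ψ = 144·P/γ = 144 × 37.8 / 62.4 = 87.23 ft.
Total head at MW-9: h = z + ψ = 648.68 + 87.23 = 735.91 ft.
Total head at MW-15: h = 728.49 ft (water level in the piezometer is the total head).
Head difference: h(MW-9) − h(MW-15) = 735.91 − 728.49 = 7.42 ft.
Hydraulic gradient: i = |Δh| / L = 7.42 / 6675.9 = 0.00111.
Flow is from higher to lower head: from MW-9 toward MW-15, i.e. toward the west.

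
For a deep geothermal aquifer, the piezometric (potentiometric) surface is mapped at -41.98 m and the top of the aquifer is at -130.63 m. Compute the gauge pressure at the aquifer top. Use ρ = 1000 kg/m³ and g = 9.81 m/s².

Pressure head at the aquifer top: ψ = h − z = -41.98 − (-130.63) = 88.65 m.
P = ρgψ = 1000 × 9.81 × 88.65 = 869656 Pa ≈ 870 kPa.

P ≈ 870 kPa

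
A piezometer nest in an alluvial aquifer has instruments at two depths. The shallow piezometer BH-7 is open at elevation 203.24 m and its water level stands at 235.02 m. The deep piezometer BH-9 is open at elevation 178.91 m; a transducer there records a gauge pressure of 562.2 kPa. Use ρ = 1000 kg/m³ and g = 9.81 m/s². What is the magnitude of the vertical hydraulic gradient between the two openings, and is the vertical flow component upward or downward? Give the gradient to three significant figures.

|i_v| ≈ 0.0493; vertical flow is upward

Total head at BH-7: h = 235.02 m (water level in the standpipe).
Pressure head at BH-9: ψ = P/(ρg) = 562.2×1000 / (1000 × 9.81) = 57.31 m.
Total head at BH-9: h = z + ψ = 178.91 + 57.31 = 236.22 m.
Δh = h(BH-7) − h(BH-9) = 235.02 − 236.22 = -1.20 m.
Vertical separation Δz = 203.24 − 178.91 = 24.33 m.
|i_v| = |Δh| / Δz = 1.20 / 24.33 = 0.0493.
Head is higher in the deep piezometer, so vertical flow is upward (discharge condition).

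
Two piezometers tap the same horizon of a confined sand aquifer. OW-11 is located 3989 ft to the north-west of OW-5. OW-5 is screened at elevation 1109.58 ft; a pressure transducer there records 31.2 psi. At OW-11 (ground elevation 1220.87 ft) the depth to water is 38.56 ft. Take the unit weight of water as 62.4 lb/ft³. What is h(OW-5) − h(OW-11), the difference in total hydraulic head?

Δh ≈ -0.73 ft

Pressure head at OW-5: ψ = 144·P/γ = 144 × 31.2 / 62.4 = 72.00 ft.
Total head at OW-5: h = z + ψ = 1109.58 + 72.00 = 1181.58 ft.
Total head at OW-11: h = 1220.87 − 38.56 = 1182.31 ft.
Head difference: h(OW-5) − h(OW-11) = 1181.58 − 1182.31 = -0.73 ft.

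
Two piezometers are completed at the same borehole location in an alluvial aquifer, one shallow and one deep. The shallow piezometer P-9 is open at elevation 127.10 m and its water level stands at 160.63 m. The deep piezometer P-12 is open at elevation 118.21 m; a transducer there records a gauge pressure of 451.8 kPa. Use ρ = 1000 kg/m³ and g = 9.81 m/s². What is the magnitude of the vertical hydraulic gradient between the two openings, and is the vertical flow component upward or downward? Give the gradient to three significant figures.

|i_v| ≈ 0.409; vertical flow is upward

Total head at P-9: h = 160.63 m (water level in the standpipe).
Pressure head at P-12: ψ = P/(ρg) = 451.8×1000 / (1000 × 9.81) = 46.06 m.
Total head at P-12: h = z + ψ = 118.21 + 46.06 = 164.27 m.
Δh = h(P-9) − h(P-12) = 160.63 − 164.27 = -3.64 m.
Vertical separation Δz = 127.10 − 118.21 = 8.89 m.
|i_v| = |Δh| / Δz = 3.64 / 8.89 = 0.409.
Head is higher in the deep piezometer, so vertical flow is upward (discharge condition).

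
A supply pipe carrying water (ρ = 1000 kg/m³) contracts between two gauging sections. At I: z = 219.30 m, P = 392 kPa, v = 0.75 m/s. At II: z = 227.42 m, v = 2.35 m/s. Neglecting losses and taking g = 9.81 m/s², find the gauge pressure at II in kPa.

Pressure head at I: ψ₁ = P₁/(ρg) = 392×1000 / (1000 × 9.81) = 39.96 m.
Velocity heads: v₁²/2g = 0.75²/19.62 = 0.029 m; v₂²/2g = 2.35²/19.62 = 0.281 m.
Total head H = z₁ + ψ₁ + v₁²/2g = 219.30 + 39.96 + 0.029 = 259.29 m.
ψ₂ = H − z₂ − v₂²/2g = 259.29 − 227.42 − 0.281 = 31.59 m.
P₂ = ρgψ₂ = 1000 × 9.81 × 31.59 ≈ 310 kPa.

P₂ ≈ 310 kPa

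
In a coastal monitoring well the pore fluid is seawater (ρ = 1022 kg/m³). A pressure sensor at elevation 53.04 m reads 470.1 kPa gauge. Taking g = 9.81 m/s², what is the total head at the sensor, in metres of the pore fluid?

h ≈ 99.93 m

ψ = P/(ρg) = 470.1×1000 / (1022 × 9.81) = 46.89 m.
h = z + ψ = 53.04 + 46.89 = 99.93 m.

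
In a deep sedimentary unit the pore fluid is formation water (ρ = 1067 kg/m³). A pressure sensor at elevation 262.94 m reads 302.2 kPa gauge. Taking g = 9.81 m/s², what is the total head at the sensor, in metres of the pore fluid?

h ≈ 291.81 m

ψ = P/(ρg) = 302.2×1000 / (1067 × 9.81) = 28.87 m.
h = z + ψ = 262.94 + 28.87 = 291.81 m.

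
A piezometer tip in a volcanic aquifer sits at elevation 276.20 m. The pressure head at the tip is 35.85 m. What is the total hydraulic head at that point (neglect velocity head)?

h ≈ 312.05 m

h = z + ψ = 276.20 + 35.85 = 312.05 m.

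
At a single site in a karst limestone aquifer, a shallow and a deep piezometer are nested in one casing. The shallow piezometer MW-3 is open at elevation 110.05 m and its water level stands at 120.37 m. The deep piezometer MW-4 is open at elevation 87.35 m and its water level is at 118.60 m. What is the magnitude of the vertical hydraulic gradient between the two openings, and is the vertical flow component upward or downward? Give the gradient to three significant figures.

|i_v| ≈ 0.0780; vertical flow is downward

Total head at MW-3: h = 120.37 m (water level in the standpipe).
Total head at MW-4: h = 118.60 m.
Δh = h(MW-3) − h(MW-4) = 120.37 − 118.60 = 1.77 m.
Vertical separation Δz = 110.05 − 87.35 = 22.70 m.
|i_v| = |Δh| / Δz = 1.77 / 22.70 = 0.0780.
Head is higher in the shallow piezometer, so vertical flow is downward (recharge condition).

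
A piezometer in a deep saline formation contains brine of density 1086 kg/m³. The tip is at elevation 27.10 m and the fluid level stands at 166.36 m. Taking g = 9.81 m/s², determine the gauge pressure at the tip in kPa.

Pressure head ψ = h − z = 166.36 − 27.10 = 139.26 m.
P = ρgψ = 1086 × 9.81 × 139.26 = 1483629 Pa ≈ 1480 kPa.

P ≈ 1480 kPa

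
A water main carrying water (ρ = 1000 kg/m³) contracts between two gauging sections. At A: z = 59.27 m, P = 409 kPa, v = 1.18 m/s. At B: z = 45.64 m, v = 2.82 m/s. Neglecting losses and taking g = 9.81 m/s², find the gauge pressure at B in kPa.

Pressure head at A: ψ₁ = P₁/(ρg) = 409×1000 / (1000 × 9.81) = 41.69 m.
Velocity heads: v₁²/2g = 1.18²/19.62 = 0.071 m; v₂²/2g = 2.82²/19.62 = 0.405 m.
Total head H = z₁ + ψ₁ + v₁²/2g = 59.27 + 41.69 + 0.071 = 101.03 m.
ψ₂ = H − z₂ − v₂²/2g = 101.03 − 45.64 − 0.405 = 54.98 m.
P₂ = ρgψ₂ = 1000 × 9.81 × 54.98 ≈ 539 kPa.

P₂ ≈ 539 kPa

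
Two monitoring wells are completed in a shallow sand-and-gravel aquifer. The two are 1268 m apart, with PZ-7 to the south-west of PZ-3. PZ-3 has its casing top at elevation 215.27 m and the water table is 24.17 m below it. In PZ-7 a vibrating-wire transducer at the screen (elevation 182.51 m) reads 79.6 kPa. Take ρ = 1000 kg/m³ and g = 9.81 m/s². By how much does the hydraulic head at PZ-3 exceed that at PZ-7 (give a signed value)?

Δh ≈ 0.48 m

Total head at PZ-3: h = 215.27 − 24.17 = 191.10 m.
Pressure head at PZ-7: ψ = P/(ρg) = 79.6×1000 / (1000 × 9.81) = 8.11 m.
Total head at PZ-7: h = z + ψ = 182.51 + 8.11 = 190.62 m.
Head difference: h(PZ-3) − h(PZ-7) = 191.10 − 190.62 = 0.48 m.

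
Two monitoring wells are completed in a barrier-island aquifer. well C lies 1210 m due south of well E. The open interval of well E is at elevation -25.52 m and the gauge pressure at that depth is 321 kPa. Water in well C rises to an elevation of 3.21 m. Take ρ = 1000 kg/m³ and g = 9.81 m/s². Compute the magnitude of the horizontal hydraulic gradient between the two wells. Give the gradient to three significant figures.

i ≈ 0.00330

Pressure head at well E: ψ = P/(ρg) = 321×1000 / (1000 × 9.81) = 32.72 m.
Total head at well E: h = z + ψ = -25.52 + 32.72 = 7.20 m.
Total head at well C: h = 3.21 m (water level in the piezometer is the total head).
Head difference: h(well E) − h(well C) = 7.20 − 3.21 = 3.99 m.
Hydraulic gradient: i = |Δh| / L = 3.99 / 1210 = 0.00330.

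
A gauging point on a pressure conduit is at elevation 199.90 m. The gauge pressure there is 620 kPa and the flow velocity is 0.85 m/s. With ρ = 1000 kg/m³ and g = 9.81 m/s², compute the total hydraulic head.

h ≈ 263.14 m

Pressure head ψ = P/(ρg) = 620×1000 / (1000 × 9.81) = 63.20 m.
Velocity head = v²/(2g) = 0.85² / (2 × 9.81) = 0.037 m.
h = z + ψ + v²/(2g) = 199.90 + 63.20 + 0.037 = 263.14 m.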